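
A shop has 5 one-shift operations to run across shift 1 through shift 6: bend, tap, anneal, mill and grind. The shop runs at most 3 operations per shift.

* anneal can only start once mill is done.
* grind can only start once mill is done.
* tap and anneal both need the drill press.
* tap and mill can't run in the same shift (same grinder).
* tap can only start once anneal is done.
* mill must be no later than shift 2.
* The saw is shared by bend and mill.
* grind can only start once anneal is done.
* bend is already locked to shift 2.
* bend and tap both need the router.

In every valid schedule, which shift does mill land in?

shift 1

mill's window is shift 1–shift 2.
bend is fixed at shift 2, and mill can't share a shift with bend.
So mill must be shift 1.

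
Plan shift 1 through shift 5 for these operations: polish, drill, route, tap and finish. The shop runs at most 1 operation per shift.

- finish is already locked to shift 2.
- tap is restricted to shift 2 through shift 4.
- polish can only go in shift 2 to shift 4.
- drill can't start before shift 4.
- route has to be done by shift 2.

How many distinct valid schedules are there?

Enumerating: route -> shift 1; finish -> shift 2; polish -> shift 3; drill -> shift 5; tap -> shift 4 | polish in shift 4, finish in shift 2, route in shift 1, tap in shift 3, drill in shift 5.

2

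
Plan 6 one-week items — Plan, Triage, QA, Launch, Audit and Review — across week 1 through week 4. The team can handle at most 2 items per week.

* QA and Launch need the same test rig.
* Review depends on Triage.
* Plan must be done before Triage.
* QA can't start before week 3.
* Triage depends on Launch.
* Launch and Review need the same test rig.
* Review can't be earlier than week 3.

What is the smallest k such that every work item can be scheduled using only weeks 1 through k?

3 weeks

The precedence chain requires at least 3 distinct weeks.
With at most 2 per week and 6 work items, at least 3 weeks are needed.
3 works (last occupied week: week 3): for example Plan in week 1, QA in week 3, Review in week 3, Audit in week 2, Triage in week 2, Launch in week 1.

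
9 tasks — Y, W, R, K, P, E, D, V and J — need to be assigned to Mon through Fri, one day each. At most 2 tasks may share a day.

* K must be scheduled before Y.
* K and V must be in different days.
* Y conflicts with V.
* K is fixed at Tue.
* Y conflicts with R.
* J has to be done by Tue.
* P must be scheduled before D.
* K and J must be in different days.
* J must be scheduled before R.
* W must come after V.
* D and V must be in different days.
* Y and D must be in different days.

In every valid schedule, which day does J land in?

J's window is Mon–Tue.
K is fixed at Tue, and J can't share a day with K.
So J must be Mon.

Mon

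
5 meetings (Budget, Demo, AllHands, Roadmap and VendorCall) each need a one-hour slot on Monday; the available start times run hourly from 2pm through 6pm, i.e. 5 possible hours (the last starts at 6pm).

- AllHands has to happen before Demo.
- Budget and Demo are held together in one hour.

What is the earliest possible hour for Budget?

3pm

Budget must be in the same hour as Demo, which can't be before 3pm, so Budget is at least 3pm.
Budget at 3pm is achievable: Roadmap in 2pm, Budget in 3pm, VendorCall in 2pm, AllHands in 2pm, Demo in 3pm.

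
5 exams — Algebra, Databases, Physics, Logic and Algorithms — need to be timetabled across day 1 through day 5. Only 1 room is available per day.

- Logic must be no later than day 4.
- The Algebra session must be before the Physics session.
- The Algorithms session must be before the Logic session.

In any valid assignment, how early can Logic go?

day 2

Precedence pushes Logic to at least day 2; Logic's own window allows nothing later than day 4.
Logic at day 2 is achievable: Algebra -> day 3; Algorithms -> day 1; Logic -> day 2; Physics -> day 4; Databases -> day 5.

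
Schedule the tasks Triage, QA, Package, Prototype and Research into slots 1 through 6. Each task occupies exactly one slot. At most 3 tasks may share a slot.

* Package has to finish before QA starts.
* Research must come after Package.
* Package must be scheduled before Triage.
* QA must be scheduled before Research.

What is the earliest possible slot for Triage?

2

Precedence pushes Triage to at least 2.
Triage at 2 is achievable: Package -> 1, QA -> 2, Triage -> 2, Research -> 3, Prototype -> 1.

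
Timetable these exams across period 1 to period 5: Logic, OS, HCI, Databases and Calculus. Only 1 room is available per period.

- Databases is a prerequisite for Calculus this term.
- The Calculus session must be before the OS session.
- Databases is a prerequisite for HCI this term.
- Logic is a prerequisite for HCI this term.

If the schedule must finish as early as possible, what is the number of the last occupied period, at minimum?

period 5

The precedence chain requires at least 3 distinct periods.
With at most 1 per period and 5 exams, at least 5 periods are needed.
5 works (last occupied period: period 5): for example Databases -> period 1, Logic -> period 2, HCI -> period 3, OS -> period 5, Calculus -> period 4.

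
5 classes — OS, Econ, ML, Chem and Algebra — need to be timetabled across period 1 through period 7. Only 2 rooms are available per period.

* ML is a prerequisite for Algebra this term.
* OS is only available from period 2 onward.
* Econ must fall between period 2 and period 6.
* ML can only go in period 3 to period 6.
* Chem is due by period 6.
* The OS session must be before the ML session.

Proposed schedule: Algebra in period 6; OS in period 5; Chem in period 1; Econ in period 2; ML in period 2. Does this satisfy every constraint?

OS is only available from period 2 onward — holds.
Only 2 rooms are available per period — holds.
Econ must fall between period 2 and period 6 — holds.
The OS session must be before the ML session — violated.
ML is a prerequisite for Algebra this term — holds.
ML can only go in period 3 to period 6 — violated.
Chem is due by period 6 — holds.

Invalid. The OS session must be before the ML session.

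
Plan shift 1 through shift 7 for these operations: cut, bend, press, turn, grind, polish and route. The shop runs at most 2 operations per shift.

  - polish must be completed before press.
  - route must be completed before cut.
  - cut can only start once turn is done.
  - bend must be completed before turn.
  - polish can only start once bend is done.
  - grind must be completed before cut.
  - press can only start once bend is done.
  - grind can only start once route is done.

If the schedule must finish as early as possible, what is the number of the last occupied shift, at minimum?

shift 4

The precedence chain requires at least 3 distinct shifts.
With at most 2 per shift and 7 operations, at least 4 shifts are needed.
4 works (last occupied shift: shift 4): for example press=shift 4, polish=shift 3, grind=shift 2, bend=shift 1, route=shift 1, cut=shift 3, turn=shift 2.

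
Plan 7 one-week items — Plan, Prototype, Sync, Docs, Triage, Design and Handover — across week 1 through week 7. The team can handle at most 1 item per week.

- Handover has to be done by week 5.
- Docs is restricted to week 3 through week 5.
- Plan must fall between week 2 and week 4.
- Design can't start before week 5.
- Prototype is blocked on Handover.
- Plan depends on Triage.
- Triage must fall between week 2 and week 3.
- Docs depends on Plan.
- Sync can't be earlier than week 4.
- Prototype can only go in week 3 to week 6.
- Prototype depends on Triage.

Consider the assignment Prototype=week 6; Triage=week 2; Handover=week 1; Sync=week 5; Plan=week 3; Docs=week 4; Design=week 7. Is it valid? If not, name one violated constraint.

Prototype can only go in week 3 to week 6 — holds.
Design can't start before week 5 — holds.
Plan depends on Triage — holds.
Triage must fall between week 2 and week 3 — holds.
Prototype is blocked on Handover — holds.
Docs is restricted to week 3 through week 5 — holds.
Docs depends on Plan — holds.
Plan must fall between week 2 and week 4 — holds.
Prototype depends on Triage — holds.
Handover has to be done by week 5 — holds.
The team can handle at most 1 item per week — holds.
Sync can't be earlier than week 4 — holds.

Valid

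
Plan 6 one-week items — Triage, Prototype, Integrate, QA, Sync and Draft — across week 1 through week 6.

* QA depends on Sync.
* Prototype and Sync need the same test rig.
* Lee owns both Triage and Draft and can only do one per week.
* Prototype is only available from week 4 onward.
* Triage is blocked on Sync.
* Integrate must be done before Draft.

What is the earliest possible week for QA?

Precedence pushes QA to at least week 2.
QA at week 2 is achievable: Integrate=week 1, Prototype=week 4, Triage=week 2, QA=week 2, Sync=week 1, Draft=week 3.

week 2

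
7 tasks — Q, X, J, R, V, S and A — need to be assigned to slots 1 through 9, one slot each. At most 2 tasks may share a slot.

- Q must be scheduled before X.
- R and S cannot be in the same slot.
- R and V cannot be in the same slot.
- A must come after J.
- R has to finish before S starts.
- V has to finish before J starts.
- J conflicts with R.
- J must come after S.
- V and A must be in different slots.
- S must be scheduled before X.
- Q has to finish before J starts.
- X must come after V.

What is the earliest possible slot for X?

Precedence pushes X to at least 3.
X at 3 is achievable: R -> 1; A -> 4; V -> 2; S -> 2; Q -> 1; X -> 3; J -> 3.

3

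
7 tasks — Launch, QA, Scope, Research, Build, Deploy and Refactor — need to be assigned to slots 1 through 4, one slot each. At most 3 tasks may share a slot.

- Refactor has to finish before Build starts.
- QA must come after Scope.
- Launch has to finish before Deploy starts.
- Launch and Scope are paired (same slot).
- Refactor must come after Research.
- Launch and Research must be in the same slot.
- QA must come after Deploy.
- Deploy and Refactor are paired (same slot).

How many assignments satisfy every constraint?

6

Splitting on Launch: it can be 1 (5), 2 (1). Listing each branch's schedules as (QA, Scope, Research, Build, Deploy, Refactor):
Launch=1: (3,1,1,3,2,2) (3,1,1,4,2,2) (4,1,1,3,2,2) (4,1,1,4,2,2) (4,1,1,4,3,3) — 5.
Launch=2: (4,2,2,4,3,3) — 1.
Summing: 5 + 1 = 6.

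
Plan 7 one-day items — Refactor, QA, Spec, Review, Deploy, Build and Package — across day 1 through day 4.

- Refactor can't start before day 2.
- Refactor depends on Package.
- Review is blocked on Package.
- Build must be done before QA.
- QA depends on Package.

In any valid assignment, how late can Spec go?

Spec at day 4 is achievable: Spec=day 4, Package=day 1, Deploy=day 1, Refactor=day 2, QA=day 2, Build=day 1, Review=day 2.

day 4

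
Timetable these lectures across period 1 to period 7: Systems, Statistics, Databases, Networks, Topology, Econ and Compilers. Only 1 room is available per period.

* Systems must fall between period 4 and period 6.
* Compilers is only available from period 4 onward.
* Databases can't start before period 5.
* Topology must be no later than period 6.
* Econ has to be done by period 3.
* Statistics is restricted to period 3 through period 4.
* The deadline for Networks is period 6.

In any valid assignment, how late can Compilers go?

period 7

Compilers is available from period 4.
Compilers at period 7 is achievable: Econ -> period 1; Systems -> period 4; Networks -> period 2; Statistics -> period 3; Databases -> period 5; Topology -> period 6; Compilers -> period 7.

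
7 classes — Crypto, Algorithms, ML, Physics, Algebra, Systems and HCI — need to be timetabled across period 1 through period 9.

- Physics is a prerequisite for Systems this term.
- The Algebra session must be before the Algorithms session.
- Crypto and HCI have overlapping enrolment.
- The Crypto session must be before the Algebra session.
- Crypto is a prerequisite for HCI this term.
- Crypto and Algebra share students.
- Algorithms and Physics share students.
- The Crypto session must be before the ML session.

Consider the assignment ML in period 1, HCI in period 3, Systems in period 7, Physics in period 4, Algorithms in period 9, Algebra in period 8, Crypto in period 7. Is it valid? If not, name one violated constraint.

Crypto and Algebra share students — holds.
The Crypto session must be before the ML session — violated.
Physics is a prerequisite for Systems this term — holds.
Algorithms and Physics share students — holds.
The Algebra session must be before the Algorithms session — holds.
Crypto and HCI have overlapping enrolment — holds.
Crypto is a prerequisite for HCI this term — violated.
The Crypto session must be before the Algebra session — holds.

No — it violates: The Crypto session must be before the ML session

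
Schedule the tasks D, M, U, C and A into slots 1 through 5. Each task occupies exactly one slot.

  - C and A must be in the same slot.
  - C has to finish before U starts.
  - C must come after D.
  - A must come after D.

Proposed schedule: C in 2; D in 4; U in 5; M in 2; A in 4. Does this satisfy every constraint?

No — it violates: C must come after D

C must come after D — violated.
A must come after D — violated.
C and A must be in the same slot — violated.
C has to finish before U starts — holds.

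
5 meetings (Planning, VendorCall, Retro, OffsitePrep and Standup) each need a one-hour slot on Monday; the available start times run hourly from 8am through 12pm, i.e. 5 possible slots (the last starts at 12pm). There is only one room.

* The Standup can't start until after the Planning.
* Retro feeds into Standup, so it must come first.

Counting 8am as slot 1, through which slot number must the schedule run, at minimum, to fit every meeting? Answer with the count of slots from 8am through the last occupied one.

5 slots

The precedence chain requires at least 2 distinct slots.
With at most 1 per slot and 5 meetings, at least 5 slots are needed.
5 works (last occupied slot: 12pm): for example Planning=8am, Standup=10am, Retro=9am, VendorCall=11am, OffsitePrep=12pm.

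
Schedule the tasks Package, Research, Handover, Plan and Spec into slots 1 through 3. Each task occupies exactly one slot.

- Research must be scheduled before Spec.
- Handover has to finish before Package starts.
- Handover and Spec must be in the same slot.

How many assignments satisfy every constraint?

Enumerating: Handover=2, Plan=1, Package=3, Spec=2, Research=1 | Research in 1; Spec in 2; Package in 3; Plan in 2; Handover in 2 | Spec=2, Package=3, Research=1, Handover=2, Plan=3.

3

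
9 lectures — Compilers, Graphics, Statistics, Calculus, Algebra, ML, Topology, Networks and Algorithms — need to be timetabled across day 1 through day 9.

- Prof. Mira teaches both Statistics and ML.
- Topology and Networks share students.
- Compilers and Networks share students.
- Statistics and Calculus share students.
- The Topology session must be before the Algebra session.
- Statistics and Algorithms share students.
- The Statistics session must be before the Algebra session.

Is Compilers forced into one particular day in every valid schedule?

No

Compilers can be day 1 (e.g. Statistics in day 1; ML in day 2; Algebra in day 2; Networks in day 2; Calculus in day 2; Topology in day 1; Compilers in day 1; Graphics in day 1; Algorithms in day 2) or day 2 (e.g. Topology -> day 1; Calculus -> day 2; Networks -> day 3; Algebra -> day 2; Algorithms -> day 2; ML -> day 2; Compilers -> day 2; Graphics -> day 1; Statistics -> day 1).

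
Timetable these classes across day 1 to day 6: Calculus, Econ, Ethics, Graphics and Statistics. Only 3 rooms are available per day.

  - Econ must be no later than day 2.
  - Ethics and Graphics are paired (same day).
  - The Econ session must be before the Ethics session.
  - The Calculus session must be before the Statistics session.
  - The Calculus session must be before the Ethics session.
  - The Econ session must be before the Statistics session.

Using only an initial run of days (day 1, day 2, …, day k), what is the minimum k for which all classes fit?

2

The precedence chain requires at least 2 distinct days.
With at most 3 per day and 5 classes, at least 2 days are needed.
2 works (last occupied day: day 2): for example Graphics -> day 2; Calculus -> day 1; Econ -> day 1; Ethics -> day 2; Statistics -> day 2.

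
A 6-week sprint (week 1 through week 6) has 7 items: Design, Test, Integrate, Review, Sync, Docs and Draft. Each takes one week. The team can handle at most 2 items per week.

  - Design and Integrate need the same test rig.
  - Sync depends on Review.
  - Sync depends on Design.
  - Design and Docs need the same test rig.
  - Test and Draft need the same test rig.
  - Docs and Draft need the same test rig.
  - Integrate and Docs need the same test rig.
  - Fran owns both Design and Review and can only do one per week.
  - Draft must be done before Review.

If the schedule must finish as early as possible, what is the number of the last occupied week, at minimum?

The precedence chain requires at least 3 distinct weeks.
With at most 2 per week and 7 tasks, at least 4 weeks are needed.
4 works (last occupied week: week 4): for example Docs in week 4; Integrate in week 3; Review in week 2; Sync in week 3; Design in week 1; Test in week 2; Draft in week 1.

week 4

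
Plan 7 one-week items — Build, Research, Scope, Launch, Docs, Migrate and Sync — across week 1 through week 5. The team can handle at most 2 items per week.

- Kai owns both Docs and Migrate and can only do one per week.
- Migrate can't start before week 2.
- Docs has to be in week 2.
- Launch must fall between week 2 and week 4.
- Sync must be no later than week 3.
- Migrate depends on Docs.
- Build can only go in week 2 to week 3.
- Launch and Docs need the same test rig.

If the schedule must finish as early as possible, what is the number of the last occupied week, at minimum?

The precedence chain requires at least 2 distinct weeks.
With at most 2 per week and 7 work items, at least 4 weeks are needed.
Propagating the time windows through the other constraints, Migrate can't land before week 3, so the schedule must run through at least week 3.
4 works (last occupied week: week 4): for example Scope in week 4; Sync in week 1; Docs in week 2; Launch in week 3; Migrate in week 3; Research in week 1; Build in week 2.

week 4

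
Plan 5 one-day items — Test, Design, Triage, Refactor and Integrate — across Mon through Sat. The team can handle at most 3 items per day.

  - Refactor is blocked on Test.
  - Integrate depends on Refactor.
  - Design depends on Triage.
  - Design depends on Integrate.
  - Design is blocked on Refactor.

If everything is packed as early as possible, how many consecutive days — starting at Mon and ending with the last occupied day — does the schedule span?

4 days

The precedence chain requires at least 4 distinct days.
With at most 3 per day and 5 work items, at least 2 days are needed.
4 works (last occupied day: Thu): for example Integrate -> Wed, Refactor -> Tue, Test -> Mon, Triage -> Mon, Design -> Thu.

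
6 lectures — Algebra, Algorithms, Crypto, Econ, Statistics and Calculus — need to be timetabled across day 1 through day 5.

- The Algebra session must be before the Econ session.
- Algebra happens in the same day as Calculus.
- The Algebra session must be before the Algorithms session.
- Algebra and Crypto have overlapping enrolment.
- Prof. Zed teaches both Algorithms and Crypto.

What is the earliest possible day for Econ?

day 2

Precedence pushes Econ to at least day 2.
Econ at day 2 is achievable: Algebra in day 1, Calculus in day 1, Algorithms in day 2, Statistics in day 1, Econ in day 2, Crypto in day 3.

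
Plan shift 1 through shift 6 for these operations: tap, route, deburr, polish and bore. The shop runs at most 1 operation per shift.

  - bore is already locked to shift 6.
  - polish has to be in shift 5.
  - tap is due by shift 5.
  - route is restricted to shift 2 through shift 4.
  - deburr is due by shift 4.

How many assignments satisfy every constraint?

Splitting on tap: it can be shift 1 (6), shift 2 (4), shift 3 (4), shift 4 (4). Listing each branch's schedules as (route, deburr, polish, bore) by shift number:
tap=shift 1: (2,3,5,6) (2,4,5,6) (3,2,5,6) (3,4,5,6) (4,2,5,6) (4,3,5,6) — 6.
tap=shift 2: (3,1,5,6) (3,4,5,6) (4,1,5,6) (4,3,5,6) — 4.
tap=shift 3: (2,1,5,6) (2,4,5,6) (4,1,5,6) (4,2,5,6) — 4.
tap=shift 4: (2,1,5,6) (2,3,5,6) (3,1,5,6) (3,2,5,6) — 4.
Summing: 6 + 4 + 4 + 4 = 18.

18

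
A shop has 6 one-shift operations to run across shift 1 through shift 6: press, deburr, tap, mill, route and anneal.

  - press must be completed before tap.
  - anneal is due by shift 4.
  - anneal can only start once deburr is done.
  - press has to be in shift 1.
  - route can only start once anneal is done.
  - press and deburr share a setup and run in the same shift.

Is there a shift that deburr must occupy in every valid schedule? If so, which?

shift 1

Deburr must be in the same shift as press, which can't be after shift 1, so deburr is at most shift 1.
So deburr is pinned to shift 1.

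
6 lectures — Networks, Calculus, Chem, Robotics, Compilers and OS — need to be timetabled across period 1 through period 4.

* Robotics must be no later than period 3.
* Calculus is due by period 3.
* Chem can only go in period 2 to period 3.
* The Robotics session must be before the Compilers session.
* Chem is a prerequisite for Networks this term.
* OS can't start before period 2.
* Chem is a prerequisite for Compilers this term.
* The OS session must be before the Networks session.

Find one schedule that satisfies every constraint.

Networks in period 3; Chem in period 2; Compilers in period 3; OS in period 2; Calculus in period 1; Robotics in period 1

Checking: OS(period 2) before Networks(period 3); Chem(period 2) before Networks(period 3); Robotics(period 1) before Compilers(period 3); Chem(period 2) before Compilers(period 3); Robotics=period 1 in [period 1,period 3]; Calculus=period 1 in [period 1,period 3]; OS=period 2 in [period 2,period 4]; Chem=period 2 in [period 2,period 3].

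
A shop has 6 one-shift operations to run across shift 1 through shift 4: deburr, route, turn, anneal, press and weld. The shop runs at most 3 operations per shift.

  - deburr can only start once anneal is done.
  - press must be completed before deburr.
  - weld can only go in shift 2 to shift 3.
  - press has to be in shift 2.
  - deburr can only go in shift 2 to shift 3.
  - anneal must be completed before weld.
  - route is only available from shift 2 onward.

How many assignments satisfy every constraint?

Splitting on route: it can be shift 2 (10), shift 3 (10), shift 4 (12). Listing each branch's schedules as (deburr, turn, anneal, press, weld) by shift number:
route=shift 2: (3,1,1,2,2) (3,1,1,2,3) (3,1,2,2,3) (3,2,1,2,3) (3,3,1,2,2) (3,3,1,2,3) (3,3,2,2,3) (3,4,1,2,2) (3,4,1,2,3) (3,4,2,2,3) — 10.
route=shift 3: (3,1,1,2,2) (3,1,1,2,3) (3,1,2,2,3) (3,2,1,2,2) (3,2,1,2,3) (3,2,2,2,3) (3,3,1,2,2) (3,4,1,2,2) (3,4,1,2,3) (3,4,2,2,3) — 10.
route=shift 4: (3,1,1,2,2) (3,1,1,2,3) (3,1,2,2,3) (3,2,1,2,2) (3,2,1,2,3) (3,2,2,2,3) (3,3,1,2,2) (3,3,1,2,3) (3,3,2,2,3) (3,4,1,2,2) (3,4,1,2,3) (3,4,2,2,3) — 12.
Summing: 10 + 10 + 12 = 32.

32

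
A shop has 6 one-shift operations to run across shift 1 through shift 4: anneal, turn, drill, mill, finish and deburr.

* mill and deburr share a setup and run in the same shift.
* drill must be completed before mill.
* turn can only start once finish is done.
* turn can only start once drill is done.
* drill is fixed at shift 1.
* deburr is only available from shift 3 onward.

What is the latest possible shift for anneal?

shift 4

anneal at shift 4 is achievable: mill -> shift 3; deburr -> shift 3; drill -> shift 1; anneal -> shift 4; turn -> shift 2; finish -> shift 1.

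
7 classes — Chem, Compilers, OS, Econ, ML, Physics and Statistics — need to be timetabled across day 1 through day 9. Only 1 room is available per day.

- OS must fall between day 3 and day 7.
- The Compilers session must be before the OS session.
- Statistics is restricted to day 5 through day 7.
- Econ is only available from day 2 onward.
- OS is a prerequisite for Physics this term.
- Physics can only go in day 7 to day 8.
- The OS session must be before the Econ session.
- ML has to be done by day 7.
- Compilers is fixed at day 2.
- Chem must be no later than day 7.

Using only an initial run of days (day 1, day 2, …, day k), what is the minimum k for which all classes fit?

7 days

The precedence chain requires at least 3 distinct days.
With at most 1 per day and 7 classes, at least 7 days are needed.
Physics can't be placed before day 7, so the schedule must run through at least day 7.
7 works (last occupied day: day 7): for example Compilers=day 2, Physics=day 7, Chem=day 1, Statistics=day 5, OS=day 3, Econ=day 4, ML=day 6.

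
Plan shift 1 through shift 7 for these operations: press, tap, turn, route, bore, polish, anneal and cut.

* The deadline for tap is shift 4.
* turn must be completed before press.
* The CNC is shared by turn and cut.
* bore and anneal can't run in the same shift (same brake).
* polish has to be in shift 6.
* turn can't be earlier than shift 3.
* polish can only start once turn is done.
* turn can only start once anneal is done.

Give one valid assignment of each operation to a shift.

anneal=shift 1; polish=shift 6; press=shift 4; tap=shift 1; bore=shift 2; route=shift 1; turn=shift 3; cut=shift 1

Checking: turn(shift 3) before press(shift 4); turn(shift 3) before polish(shift 6); anneal(shift 1) before turn(shift 3); turn(shift 3) != cut(shift 1); bore(shift 2) != anneal(shift 1); tap=shift 1 in [shift 1,shift 4]; polish=shift 6 in [shift 6,shift 6]; turn=shift 3 in [shift 3,shift 7].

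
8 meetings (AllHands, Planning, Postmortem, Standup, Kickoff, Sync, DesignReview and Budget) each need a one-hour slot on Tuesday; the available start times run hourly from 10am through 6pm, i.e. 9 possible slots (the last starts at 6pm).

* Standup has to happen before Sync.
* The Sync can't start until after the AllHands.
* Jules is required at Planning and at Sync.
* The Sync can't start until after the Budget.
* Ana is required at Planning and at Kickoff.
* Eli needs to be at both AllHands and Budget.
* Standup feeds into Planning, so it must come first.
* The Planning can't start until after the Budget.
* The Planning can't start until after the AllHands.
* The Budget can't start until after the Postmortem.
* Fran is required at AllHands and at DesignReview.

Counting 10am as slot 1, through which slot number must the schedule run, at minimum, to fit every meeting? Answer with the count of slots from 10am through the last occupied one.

The precedence chain requires at least 3 distinct slots.
Could 3 slots be enough, i.e. nothing placed later than 12pm? No: Sync must come after AllHands (at 10am or later) → {11am, 12pm}; Planning must come after Standup (at 10am or later) → {11am, 12pm}; Budget must come after Postmortem (at 10am or later) → {11am, 12pm}; Sync must come after Budget (at 11am or later) → {12pm}; Budget must come before Sync (at 12pm or earlier) → {11am}; Planning must come after Budget (at 11am or later) → {12pm}; Sync can't share with Planning (12pm) → nothing is left.
So 3 slots is not enough.
4 works (last occupied slot: 1pm): for example Sync -> 1pm; Planning -> 12pm; Kickoff -> 10am; DesignReview -> 11am; Budget -> 11am; Standup -> 10am; Postmortem -> 10am; AllHands -> 10am.

4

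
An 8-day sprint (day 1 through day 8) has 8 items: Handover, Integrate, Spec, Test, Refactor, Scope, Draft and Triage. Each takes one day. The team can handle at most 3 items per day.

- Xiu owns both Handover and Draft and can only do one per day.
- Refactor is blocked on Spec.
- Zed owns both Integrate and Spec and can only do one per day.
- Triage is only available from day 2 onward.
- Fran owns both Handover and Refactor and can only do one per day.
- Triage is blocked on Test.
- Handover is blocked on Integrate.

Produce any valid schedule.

Triage=day 2; Handover=day 2; Spec=day 2; Test=day 1; Refactor=day 3; Scope=day 1; Integrate=day 1; Draft=day 3

Checking: Spec(day 2) before Refactor(day 3); Test(day 1) before Triage(day 2); Integrate(day 1) before Handover(day 2); Handover(day 2) != Draft(day 3); Integrate(day 1) != Spec(day 2); Handover(day 2) != Refactor(day 3); Triage=day 2 in [day 2,day 8]; max 3 per day (cap 3).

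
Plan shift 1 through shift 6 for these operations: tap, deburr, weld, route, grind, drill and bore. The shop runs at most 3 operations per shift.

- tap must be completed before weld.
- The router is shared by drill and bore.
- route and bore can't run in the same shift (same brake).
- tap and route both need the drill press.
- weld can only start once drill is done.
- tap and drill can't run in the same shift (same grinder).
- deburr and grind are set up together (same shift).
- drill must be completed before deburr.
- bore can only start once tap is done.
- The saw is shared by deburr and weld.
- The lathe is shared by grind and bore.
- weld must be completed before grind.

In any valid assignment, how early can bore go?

Precedence pushes bore to at least shift 2.
bore at shift 2 is achievable: grind in shift 5; deburr in shift 5; tap in shift 1; bore in shift 2; weld in shift 4; route in shift 3; drill in shift 3.

shift 2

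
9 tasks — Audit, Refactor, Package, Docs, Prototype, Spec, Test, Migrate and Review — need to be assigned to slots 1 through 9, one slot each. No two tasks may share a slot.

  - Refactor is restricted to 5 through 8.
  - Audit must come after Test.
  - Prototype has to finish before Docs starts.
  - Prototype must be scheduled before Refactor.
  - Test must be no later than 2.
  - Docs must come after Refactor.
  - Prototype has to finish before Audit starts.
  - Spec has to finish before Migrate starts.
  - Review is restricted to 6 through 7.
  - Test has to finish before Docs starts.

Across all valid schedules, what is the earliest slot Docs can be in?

6

Precedence pushes Docs to at least 6.
Docs at 6 is achievable: Review -> 7; Spec -> 4; Docs -> 6; Audit -> 3; Migrate -> 8; Package -> 9; Refactor -> 5; Prototype -> 2; Test -> 1.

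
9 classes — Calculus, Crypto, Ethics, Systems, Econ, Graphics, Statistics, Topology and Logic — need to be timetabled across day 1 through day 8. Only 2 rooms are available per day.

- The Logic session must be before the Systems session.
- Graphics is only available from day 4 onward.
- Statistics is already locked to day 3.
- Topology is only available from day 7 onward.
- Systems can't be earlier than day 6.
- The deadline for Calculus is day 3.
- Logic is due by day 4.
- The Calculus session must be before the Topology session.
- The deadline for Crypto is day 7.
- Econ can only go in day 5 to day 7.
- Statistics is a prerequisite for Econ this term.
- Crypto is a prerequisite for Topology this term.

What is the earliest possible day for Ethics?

Ethics at day 1 is achievable: Calculus=day 1; Systems=day 6; Logic=day 2; Ethics=day 1; Topology=day 7; Econ=day 5; Crypto=day 2; Graphics=day 4; Statistics=day 3.

day 1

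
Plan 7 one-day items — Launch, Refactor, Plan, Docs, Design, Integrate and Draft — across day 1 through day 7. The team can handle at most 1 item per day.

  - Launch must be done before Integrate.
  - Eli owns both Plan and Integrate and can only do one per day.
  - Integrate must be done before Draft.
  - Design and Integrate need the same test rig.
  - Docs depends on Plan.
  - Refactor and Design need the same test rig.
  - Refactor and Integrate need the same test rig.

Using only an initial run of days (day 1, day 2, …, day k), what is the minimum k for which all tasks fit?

7

The precedence chain requires at least 3 distinct days.
With at most 1 per day and 7 tasks, at least 7 days are needed.
7 works (last occupied day: day 7): for example Design=day 7; Draft=day 5; Plan=day 3; Docs=day 4; Refactor=day 6; Launch=day 1; Integrate=day 2.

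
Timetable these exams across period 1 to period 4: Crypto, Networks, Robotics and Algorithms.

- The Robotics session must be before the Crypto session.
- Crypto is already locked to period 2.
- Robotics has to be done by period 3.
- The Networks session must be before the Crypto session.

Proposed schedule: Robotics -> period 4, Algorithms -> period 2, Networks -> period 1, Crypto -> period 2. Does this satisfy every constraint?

Robotics has to be done by period 3 — violated.
The Networks session must be before the Crypto session — holds.
Crypto is already locked to period 2 — holds.
The Robotics session must be before the Crypto session — violated.

Invalid. Robotics has to be done by period 3.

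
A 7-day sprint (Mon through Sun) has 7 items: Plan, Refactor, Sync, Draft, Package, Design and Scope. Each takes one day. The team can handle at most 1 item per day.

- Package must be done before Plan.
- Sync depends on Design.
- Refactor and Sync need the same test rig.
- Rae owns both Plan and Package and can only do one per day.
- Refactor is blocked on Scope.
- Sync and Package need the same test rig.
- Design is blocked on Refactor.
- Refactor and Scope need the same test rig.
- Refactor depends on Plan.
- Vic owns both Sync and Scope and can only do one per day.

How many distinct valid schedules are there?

21

Splitting on Plan: it can be Tue (5), Wed (10), Thu (6). Listing each branch's schedules as (Refactor, Sync, Draft, Package, Design, Scope):
Plan=Tue: (Thu,Sat,Sun,Mon,Fri,Wed) (Thu,Sun,Fri,Mon,Sat,Wed) (Thu,Sun,Sat,Mon,Fri,Wed) (Fri,Sun,Wed,Mon,Sat,Thu) (Fri,Sun,Thu,Mon,Sat,Wed) — 5.
Plan=Wed: (Thu,Sat,Sun,Mon,Fri,Tue) (Thu,Sat,Sun,Tue,Fri,Mon) (Thu,Sun,Fri,Mon,Sat,Tue) (Thu,Sun,Fri,Tue,Sat,Mon) (Thu,Sun,Sat,Mon,Fri,Tue) (Thu,Sun,Sat,Tue,Fri,Mon) (Fri,Sun,Mon,Tue,Sat,Thu) (Fri,Sun,Tue,Mon,Sat,Thu) (Fri,Sun,Thu,Mon,Sat,Tue) (Fri,Sun,Thu,Tue,Sat,Mon) — 10.
Plan=Thu: (Fri,Sun,Mon,Tue,Sat,Wed) (Fri,Sun,Mon,Wed,Sat,Tue) (Fri,Sun,Tue,Mon,Sat,Wed) (Fri,Sun,Tue,Wed,Sat,Mon) (Fri,Sun,Wed,Mon,Sat,Tue) (Fri,Sun,Wed,Tue,Sat,Mon) — 6.
Summing: 5 + 10 + 6 = 21.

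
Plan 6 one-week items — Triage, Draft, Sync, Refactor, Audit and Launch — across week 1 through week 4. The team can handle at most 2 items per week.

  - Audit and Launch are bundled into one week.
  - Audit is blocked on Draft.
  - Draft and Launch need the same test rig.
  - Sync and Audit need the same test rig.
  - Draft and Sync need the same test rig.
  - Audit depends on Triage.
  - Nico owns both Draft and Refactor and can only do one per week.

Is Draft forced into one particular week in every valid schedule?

Draft can be week 1 (e.g. Audit -> week 2, Refactor -> week 3, Draft -> week 1, Launch -> week 2, Sync -> week 3, Triage -> week 1) or week 2 (e.g. Audit -> week 3, Triage -> week 1, Launch -> week 3, Refactor -> week 4, Draft -> week 2, Sync -> week 1).

No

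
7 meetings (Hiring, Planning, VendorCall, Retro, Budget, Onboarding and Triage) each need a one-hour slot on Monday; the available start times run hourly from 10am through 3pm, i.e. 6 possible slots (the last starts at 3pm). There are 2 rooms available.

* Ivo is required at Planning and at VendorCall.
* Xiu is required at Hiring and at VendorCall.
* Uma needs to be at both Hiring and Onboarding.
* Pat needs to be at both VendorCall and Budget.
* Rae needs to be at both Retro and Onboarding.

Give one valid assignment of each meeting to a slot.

Planning -> 10am, Triage -> 1pm, Retro -> 11am, Onboarding -> 12pm, Hiring -> 10am, Budget -> 12pm, VendorCall -> 11am

Checking: Planning(10am) != VendorCall(11am); Hiring(10am) != VendorCall(11am); Retro(11am) != Onboarding(12pm); Hiring(10am) != Onboarding(12pm); VendorCall(11am) != Budget(12pm); max 2 per slot (cap 2).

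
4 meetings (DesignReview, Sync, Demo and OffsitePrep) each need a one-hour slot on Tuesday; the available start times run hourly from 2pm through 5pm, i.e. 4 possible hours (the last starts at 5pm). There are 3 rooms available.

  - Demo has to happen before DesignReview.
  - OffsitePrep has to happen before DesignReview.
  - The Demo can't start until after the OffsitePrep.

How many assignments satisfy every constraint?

Splitting on DesignReview: it can be 4pm (4), 5pm (12). Listing each branch's schedules as (Sync, Demo, OffsitePrep):
DesignReview=4pm: (2pm,3pm,2pm) (3pm,3pm,2pm) (4pm,3pm,2pm) (5pm,3pm,2pm) — 4.
DesignReview=5pm: (2pm,3pm,2pm) (2pm,4pm,2pm) (2pm,4pm,3pm) (3pm,3pm,2pm) (3pm,4pm,2pm) (3pm,4pm,3pm) (4pm,3pm,2pm) (4pm,4pm,2pm) (4pm,4pm,3pm) (5pm,3pm,2pm) (5pm,4pm,2pm) (5pm,4pm,3pm) — 12.
Summing: 4 + 12 = 16.

16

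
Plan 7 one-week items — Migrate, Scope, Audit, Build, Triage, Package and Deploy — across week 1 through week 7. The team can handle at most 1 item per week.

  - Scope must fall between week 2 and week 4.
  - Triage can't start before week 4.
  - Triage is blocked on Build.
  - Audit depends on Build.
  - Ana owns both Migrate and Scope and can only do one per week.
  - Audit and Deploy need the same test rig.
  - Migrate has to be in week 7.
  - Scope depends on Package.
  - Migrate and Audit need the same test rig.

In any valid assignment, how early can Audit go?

Precedence pushes Audit to at least week 2.
Audit at week 2 is achievable: Package in week 3; Build in week 1; Triage in week 5; Deploy in week 6; Audit in week 2; Migrate in week 7; Scope in week 4.

week 2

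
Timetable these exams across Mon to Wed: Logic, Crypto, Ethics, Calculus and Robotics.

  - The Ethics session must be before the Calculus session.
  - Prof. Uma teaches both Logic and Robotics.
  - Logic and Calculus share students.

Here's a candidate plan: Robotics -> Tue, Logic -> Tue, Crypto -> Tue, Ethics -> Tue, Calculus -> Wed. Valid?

No — it violates: Prof. Uma teaches both Logic and Robotics

Prof. Uma teaches both Logic and Robotics — violated.
Logic and Calculus share students — holds.
The Ethics session must be before the Calculus session — holds.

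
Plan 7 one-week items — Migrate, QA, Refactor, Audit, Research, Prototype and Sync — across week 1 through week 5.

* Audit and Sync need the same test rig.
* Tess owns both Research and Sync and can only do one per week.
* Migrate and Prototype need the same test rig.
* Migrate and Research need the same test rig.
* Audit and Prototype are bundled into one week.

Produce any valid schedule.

Sync=week 1; Migrate=week 1; Refactor=week 1; Prototype=week 2; QA=week 1; Audit=week 2; Research=week 2

Checking: Audit(week 2) != Sync(week 1); Migrate(week 1) != Research(week 2); Migrate(week 1) != Prototype(week 2); Research(week 2) != Sync(week 1); Audit = Prototype = week 2.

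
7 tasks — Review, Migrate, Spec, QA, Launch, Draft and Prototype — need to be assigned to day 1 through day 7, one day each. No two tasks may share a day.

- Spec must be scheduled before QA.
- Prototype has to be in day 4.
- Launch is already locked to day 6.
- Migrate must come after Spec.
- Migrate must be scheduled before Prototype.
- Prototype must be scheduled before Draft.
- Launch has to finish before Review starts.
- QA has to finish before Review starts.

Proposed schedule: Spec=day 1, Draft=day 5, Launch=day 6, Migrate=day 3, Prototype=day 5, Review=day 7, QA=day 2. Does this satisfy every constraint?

Migrate must be scheduled before Prototype — holds.
QA has to finish before Review starts — holds.
Spec must be scheduled before QA — holds.
Migrate must come after Spec — holds.
Launch is already locked to day 6 — holds.
Prototype has to be in day 4 — violated.
No two tasks may share a day — violated.
Prototype must be scheduled before Draft — violated.
Launch has to finish before Review starts — holds.

Invalid. Prototype has to be in day 4.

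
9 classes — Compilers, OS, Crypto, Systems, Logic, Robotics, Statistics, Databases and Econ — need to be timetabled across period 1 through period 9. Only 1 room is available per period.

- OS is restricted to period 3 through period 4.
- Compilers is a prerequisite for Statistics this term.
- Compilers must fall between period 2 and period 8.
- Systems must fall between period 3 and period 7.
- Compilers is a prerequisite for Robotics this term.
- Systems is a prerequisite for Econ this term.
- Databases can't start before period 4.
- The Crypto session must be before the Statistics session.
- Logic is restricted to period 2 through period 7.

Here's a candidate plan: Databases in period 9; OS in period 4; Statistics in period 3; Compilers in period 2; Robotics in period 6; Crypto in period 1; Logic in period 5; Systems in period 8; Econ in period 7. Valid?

No — it violates: Systems is a prerequisite for Econ this term

Logic is restricted to period 2 through period 7 — holds.
Compilers must fall between period 2 and period 8 — holds.
Databases can't start before period 4 — holds.
The Crypto session must be before the Statistics session — holds.
Only 1 room is available per period — holds.
Systems must fall between period 3 and period 7 — violated.
OS is restricted to period 3 through period 4 — holds.
Compilers is a prerequisite for Robotics this term — holds.
Systems is a prerequisite for Econ this term — violated.
Compilers is a prerequisite for Statistics this term — holds.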